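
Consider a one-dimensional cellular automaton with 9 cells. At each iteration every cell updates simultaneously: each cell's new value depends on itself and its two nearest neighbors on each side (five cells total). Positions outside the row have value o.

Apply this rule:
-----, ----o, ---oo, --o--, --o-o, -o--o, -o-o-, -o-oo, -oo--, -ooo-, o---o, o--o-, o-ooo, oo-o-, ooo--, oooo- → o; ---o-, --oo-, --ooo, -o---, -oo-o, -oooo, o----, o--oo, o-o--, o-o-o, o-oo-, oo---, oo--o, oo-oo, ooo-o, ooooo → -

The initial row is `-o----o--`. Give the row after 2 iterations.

o-o-oo---

o---o-oo-
o-o-oo---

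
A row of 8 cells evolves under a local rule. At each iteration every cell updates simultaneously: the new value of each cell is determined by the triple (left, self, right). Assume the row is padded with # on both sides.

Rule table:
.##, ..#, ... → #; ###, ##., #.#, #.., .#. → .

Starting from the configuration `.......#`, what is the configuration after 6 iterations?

iteration 1: .#######
iteration 2: .#......
iteration 3: ...#####
iteration 4: .###....
iteration 5: .#...###
iteration 6: ...###..

...###..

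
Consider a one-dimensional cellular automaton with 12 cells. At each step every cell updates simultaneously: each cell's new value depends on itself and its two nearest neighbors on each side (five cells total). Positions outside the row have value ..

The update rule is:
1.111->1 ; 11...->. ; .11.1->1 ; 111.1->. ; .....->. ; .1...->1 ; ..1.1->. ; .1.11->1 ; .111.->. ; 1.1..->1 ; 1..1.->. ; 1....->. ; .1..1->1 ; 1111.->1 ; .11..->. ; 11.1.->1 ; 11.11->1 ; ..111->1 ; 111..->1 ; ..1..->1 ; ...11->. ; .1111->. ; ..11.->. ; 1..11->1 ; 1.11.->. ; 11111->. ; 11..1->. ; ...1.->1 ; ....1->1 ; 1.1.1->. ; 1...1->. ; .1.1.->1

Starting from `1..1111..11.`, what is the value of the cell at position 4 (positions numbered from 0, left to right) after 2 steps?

1

step 1: 1111.11.1...
step 2: 1.1.1.1111..
position 4 holds 1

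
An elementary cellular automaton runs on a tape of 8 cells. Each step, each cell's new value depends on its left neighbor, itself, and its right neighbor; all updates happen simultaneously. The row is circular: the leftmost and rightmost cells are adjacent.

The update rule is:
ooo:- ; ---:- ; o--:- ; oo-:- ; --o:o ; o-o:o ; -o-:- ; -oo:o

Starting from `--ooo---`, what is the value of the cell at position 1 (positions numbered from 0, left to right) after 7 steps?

-oo-----
oo------
o------o
------oo
-----oo-
----oo--
---oo---
position 1 holds -

-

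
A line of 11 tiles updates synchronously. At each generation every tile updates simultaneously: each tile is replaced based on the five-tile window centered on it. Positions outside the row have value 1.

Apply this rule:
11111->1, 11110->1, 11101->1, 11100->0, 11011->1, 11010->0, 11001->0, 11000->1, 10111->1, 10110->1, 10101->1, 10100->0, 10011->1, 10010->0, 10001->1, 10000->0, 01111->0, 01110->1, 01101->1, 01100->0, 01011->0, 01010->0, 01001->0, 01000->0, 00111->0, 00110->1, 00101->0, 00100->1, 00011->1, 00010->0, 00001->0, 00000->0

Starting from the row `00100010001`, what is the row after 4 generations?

generation 1: 00101010110
generation 2: 00001010111
generation 3: 10000010101
generation 4: 01000000101

01000000101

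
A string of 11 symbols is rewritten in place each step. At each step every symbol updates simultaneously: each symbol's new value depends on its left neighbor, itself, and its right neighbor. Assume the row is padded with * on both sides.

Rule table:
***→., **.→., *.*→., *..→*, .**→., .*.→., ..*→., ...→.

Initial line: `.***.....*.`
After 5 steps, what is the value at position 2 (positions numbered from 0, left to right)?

....*......
*....*.....
.*....*....
..*....*...
*..*....*..
position 2 holds .

.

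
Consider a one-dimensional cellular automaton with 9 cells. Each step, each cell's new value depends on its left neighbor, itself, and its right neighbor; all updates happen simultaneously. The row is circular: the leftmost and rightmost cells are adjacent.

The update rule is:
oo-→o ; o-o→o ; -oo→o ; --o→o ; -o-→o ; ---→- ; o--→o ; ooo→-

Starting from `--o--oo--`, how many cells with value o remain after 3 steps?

4

-ooooooo-
oo-----oo
-oo---oo-
count of o: 4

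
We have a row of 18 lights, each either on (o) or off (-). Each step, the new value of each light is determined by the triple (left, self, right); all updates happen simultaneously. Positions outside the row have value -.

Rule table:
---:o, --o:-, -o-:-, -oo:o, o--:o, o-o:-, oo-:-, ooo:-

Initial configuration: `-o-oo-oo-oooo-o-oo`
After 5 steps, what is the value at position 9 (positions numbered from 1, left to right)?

o

step 1: ---o--o--o------o-
step 2: oo--o--o--ooooo--o
step 3: o-o--o--o-o----o--
step 4: ---o--o----ooo--oo
step 5: oo--o--ooo-o--o-o-
position 9 holds o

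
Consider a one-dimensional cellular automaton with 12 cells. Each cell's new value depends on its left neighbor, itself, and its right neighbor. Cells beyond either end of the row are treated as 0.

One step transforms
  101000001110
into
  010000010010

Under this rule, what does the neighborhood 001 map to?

At position 7 the neighborhood is 001; the next row has 1 there.

1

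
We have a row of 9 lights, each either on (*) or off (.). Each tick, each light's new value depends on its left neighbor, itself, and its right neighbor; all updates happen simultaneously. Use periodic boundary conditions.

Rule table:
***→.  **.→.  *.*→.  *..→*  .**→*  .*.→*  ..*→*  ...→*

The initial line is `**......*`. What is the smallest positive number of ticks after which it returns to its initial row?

18

..*******
***......
*..******
.***.....
**..*****
..***....
***..****
...***...
****..***
....***..
*****..**
.....***.
******..*
......***
*******..
*......**
.*******.
**......*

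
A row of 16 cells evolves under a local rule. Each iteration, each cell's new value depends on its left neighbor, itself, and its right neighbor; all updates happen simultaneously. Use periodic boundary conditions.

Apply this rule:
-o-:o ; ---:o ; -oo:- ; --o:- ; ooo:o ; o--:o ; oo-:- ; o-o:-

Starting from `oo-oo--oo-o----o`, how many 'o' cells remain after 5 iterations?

7

o----o----oooo--
oooo-oooo--oo-o-
-oo---oo-o----o-
---oo----oooo-oo
oo---ooo--oo----
count of o: 7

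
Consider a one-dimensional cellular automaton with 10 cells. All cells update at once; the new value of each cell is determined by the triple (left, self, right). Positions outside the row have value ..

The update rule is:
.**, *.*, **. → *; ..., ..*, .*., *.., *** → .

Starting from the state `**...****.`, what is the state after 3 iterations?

**...*..*.
**........
**........

**........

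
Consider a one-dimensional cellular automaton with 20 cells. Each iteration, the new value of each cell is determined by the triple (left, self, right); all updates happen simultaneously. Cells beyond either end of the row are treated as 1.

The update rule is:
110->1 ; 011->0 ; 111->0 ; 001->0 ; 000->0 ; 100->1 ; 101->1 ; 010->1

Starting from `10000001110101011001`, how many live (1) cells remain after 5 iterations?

11000000011111101100
01100000000000110110
10110000000000011011
11011000000000001100
01101100000000000110
count of 1: 6

6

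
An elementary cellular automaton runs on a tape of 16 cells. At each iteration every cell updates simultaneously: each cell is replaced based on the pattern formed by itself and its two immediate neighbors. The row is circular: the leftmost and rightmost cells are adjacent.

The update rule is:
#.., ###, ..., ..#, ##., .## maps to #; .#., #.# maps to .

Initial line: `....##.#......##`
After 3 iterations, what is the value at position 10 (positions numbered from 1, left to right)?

#

######..########
################
################
position 10 holds #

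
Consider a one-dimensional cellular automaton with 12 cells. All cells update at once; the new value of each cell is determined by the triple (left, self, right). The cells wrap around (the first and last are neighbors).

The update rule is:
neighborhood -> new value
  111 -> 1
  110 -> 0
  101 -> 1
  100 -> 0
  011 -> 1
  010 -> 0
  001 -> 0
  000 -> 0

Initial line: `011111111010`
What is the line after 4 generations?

011111110100
011111101000
011111010000
011110100000

011110100000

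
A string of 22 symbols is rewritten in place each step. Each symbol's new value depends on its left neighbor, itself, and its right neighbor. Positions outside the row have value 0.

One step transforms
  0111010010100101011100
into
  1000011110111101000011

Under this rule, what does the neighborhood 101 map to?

0

At position 4 the neighborhood is 101; the next row has 0 there.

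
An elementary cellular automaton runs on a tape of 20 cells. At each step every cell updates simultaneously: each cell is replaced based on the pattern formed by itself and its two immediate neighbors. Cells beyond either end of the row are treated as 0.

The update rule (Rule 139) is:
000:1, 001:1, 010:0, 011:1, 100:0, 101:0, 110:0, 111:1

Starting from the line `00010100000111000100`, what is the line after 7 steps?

11111110011001001001

step 1: 11100001111110011001
step 2: 11001111111100110010
step 3: 10011111111001100100
step 4: 00111111110011001001
step 5: 11111111100110010010
step 6: 11111111001100100100
step 7: 11111110011001001001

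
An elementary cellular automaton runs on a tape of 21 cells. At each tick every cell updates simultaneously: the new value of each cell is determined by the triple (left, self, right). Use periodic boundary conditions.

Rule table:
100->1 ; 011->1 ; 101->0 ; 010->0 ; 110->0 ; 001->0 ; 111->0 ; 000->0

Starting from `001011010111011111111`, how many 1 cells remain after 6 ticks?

100010000100010000000
010001000010001000000
001000100001000100000
000100010000100010000
000010001000010001000
000001000100001000100
count of 1: 4

4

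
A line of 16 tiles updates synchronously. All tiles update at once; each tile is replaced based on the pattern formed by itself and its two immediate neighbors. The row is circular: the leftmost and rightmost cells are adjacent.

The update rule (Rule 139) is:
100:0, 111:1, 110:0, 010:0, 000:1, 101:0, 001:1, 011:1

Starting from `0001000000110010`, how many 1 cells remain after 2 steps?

10

1110011111100100
1100111111001001
count of 1: 10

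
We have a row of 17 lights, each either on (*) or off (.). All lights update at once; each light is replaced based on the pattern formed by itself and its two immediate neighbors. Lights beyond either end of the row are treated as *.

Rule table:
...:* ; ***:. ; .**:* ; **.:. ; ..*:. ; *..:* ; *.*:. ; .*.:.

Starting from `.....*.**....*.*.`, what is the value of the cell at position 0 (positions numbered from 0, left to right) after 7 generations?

****...*.***.....
....**...*..****.
***.*.**..*.*....
......*.*....***.
*****....***.*...
.....***.*....**.
****.*....***.*..
position 0 holds *

*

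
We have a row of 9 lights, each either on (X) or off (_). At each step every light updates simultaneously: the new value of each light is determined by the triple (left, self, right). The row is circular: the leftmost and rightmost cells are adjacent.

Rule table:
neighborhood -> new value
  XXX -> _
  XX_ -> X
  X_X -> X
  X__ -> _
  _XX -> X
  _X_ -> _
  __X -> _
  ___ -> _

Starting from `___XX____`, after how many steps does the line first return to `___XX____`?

___XX____

1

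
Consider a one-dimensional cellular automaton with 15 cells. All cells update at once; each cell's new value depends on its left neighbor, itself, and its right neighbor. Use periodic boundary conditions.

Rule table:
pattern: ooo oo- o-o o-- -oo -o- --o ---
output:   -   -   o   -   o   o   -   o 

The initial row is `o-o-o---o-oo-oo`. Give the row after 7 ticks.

-oooo-o-ooo-oo-
-o---oooo--oo--
-o-o-o-----o--o
oooooo-ooo-o--o
------oo--oo--o
-oooo-o---o---o
oo---oo-o-o-o-o

oo---oo-o-o-o-o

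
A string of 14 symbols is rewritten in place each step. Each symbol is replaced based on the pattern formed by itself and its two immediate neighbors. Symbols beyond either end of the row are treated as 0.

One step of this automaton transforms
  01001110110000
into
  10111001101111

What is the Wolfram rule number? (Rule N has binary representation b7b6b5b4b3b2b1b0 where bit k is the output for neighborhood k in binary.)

59

position 5: 111 → 0  (bit 7 = 0)
position 6: 110 → 0  (bit 6 = 0)
position 7: 101 → 1  (bit 5 = 1)
position 2: 100 → 1  (bit 4 = 1)
position 4: 011 → 1  (bit 3 = 1)
position 1: 010 → 0  (bit 2 = 0)
position 0: 001 → 1  (bit 1 = 1)
position 11: 000 → 1  (bit 0 = 1)
bits b7..b0 = 00111011 = 59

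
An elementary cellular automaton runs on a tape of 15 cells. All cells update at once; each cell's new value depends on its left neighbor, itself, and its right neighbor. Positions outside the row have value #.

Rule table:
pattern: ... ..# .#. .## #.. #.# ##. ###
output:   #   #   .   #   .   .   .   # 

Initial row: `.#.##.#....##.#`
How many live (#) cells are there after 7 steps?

12

step 1: ...#....####..#
step 2: .##..######..##
step 3: .#..######..###
step 4: ...######..####
step 5: .#######..#####
step 6: .######..######
step 7: .#####..#######
count of #: 12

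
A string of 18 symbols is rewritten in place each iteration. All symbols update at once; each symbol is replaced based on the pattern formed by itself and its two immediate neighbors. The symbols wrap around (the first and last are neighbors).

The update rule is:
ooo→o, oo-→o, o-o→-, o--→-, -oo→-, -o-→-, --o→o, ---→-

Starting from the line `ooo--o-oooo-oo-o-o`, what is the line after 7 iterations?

iteration 1: ooo-o---ooo--o----
iteration 2: -oo----o-oo-o----o
iteration 3: --o---o---o-----o-
iteration 4: -o---o---o-----o--
iteration 5: o---o---o-----o---
iteration 6: ---o---o-----o---o
iteration 7: --o---o-----o---o-

--o---o-----o---o-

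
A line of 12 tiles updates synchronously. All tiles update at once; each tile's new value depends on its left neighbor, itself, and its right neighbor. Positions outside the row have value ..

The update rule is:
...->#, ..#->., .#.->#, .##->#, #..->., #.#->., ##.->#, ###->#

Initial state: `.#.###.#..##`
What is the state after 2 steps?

.#.###.#..##

.#.###.#..##  (fixed point — unchanged through step 2)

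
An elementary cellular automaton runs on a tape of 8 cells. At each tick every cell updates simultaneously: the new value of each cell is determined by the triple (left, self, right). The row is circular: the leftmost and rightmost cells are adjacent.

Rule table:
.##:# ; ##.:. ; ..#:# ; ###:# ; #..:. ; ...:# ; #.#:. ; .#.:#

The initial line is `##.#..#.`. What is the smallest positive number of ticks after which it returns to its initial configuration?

tick 1: #..#.##.
tick 2: #.##.#..
tick 3: #.#..#.#
tick 4: ..#.##.#
tick 5: .##.#..#
tick 6: .#..#.##
tick 7: .#.##.#.
tick 8: ##.#..#.

8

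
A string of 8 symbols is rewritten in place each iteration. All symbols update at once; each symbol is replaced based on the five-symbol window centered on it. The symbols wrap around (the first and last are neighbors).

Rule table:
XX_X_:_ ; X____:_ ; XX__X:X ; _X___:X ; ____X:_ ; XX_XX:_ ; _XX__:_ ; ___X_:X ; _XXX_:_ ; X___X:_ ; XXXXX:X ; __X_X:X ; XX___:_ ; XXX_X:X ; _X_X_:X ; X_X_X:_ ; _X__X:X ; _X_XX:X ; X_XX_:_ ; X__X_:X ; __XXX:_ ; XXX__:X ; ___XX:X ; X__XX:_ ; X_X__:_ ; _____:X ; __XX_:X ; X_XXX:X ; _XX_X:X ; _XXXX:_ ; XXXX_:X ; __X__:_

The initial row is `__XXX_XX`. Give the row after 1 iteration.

X___X___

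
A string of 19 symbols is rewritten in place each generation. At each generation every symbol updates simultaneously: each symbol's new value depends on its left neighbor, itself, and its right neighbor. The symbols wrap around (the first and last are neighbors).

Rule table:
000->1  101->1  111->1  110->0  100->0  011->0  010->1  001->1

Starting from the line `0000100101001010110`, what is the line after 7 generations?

1111011101001001010

1111101111011111000
0111010110101110011
1010111001110100100
1111010010101101101
1110110111110010010
0101001011100110111
1111011101001001010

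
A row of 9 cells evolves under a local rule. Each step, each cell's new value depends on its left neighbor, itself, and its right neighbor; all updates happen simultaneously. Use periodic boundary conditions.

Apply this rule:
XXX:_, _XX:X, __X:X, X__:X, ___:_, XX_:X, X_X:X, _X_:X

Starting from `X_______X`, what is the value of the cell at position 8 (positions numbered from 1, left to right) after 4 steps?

_

XX_____XX
_XX___XX_
XXXX_XXXX
___XXX___
position 8 holds _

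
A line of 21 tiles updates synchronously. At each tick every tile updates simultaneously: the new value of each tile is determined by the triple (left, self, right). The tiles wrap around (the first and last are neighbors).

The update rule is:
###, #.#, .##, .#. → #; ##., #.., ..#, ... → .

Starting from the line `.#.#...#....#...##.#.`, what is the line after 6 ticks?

.###...#....#...#.##.
.##....#....#...###..
.#.....#....#...##...
.#.....#....#...#....
.#.....#....#...#....  (fixed point — unchanged through tick 6)

.#.....#....#...#....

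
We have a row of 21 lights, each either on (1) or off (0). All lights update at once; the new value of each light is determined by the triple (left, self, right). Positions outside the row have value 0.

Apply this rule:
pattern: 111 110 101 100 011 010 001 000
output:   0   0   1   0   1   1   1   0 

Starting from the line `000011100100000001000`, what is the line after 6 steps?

100110000001100000000

000110001100000011000
001100011000000110000
011000110000001100000
110001100000011000000
100011000000110000000
100110000001100000000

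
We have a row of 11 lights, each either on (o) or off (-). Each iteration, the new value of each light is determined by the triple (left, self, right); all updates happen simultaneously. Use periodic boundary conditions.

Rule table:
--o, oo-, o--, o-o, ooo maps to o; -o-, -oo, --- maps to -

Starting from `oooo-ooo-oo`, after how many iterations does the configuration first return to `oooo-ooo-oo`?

iteration 1: ooooo-ooo-o
iteration 2: oooooo-ooo-
iteration 3: -oooooo-ooo
iteration 4: o-oooooo-oo
iteration 5: oo-oooooo-o
iteration 6: ooo-oooooo-
iteration 7: -ooo-oooooo
iteration 8: o-ooo-ooooo
iteration 9: oo-ooo-oooo
iteration 10: ooo-ooo-ooo
iteration 11: oooo-ooo-oo

11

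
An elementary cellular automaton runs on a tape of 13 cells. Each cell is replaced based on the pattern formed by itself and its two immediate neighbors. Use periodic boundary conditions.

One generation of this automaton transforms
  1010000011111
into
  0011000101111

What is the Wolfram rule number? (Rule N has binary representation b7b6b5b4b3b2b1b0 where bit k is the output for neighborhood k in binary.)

150

position 9: 111 → 1  (bit 7 = 1)
position 0: 110 → 0  (bit 6 = 0)
position 1: 101 → 0  (bit 5 = 0)
position 3: 100 → 1  (bit 4 = 1)
position 8: 011 → 0  (bit 3 = 0)
position 2: 010 → 1  (bit 2 = 1)
position 7: 001 → 1  (bit 1 = 1)
position 4: 000 → 0  (bit 0 = 0)
bits b7..b0 = 10010110 = 150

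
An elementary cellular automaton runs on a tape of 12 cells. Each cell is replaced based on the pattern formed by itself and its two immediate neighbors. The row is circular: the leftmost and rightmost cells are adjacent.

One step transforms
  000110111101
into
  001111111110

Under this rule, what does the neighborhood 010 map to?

0

At position 11 the neighborhood is 010; the next row has 0 there.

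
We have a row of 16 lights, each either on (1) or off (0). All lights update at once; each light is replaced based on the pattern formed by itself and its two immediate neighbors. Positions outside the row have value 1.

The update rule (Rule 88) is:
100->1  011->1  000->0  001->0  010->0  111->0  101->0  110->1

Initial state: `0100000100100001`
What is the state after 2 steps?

step 1: 0010000010010001
step 2: 1001000001001001

1001000001001001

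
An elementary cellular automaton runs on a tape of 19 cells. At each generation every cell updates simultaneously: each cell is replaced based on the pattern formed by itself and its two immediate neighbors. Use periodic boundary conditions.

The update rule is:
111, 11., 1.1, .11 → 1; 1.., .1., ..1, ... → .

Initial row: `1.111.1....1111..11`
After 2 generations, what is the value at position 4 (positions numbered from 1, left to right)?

generation 1: 111111.....1111..11
generation 2: 111111.....1111..11
position 4 holds 1

1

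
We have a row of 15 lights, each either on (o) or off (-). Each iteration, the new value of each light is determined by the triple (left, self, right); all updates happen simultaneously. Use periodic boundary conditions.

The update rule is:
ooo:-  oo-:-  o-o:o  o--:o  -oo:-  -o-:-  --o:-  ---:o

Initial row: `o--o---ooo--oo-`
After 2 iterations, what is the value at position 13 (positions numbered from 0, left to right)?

-

-o--oo----o---o
o-o---ooo--oo--
position 13 holds -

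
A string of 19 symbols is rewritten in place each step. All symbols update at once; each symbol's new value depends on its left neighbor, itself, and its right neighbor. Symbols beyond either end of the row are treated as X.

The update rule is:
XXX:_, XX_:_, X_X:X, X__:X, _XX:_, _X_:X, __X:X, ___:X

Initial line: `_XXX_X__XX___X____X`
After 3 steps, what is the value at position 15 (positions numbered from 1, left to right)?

step 1: X___XXXX__XXXXXXXX_
step 2: _XXX____XX________X
step 3: X___XXXX__XXXXXXXX_
position 15 holds X

X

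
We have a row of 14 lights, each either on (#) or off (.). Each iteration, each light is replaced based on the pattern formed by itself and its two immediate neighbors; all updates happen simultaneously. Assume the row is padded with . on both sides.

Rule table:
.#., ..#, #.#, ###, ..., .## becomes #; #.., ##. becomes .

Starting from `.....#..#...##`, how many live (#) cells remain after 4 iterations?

10

iteration 1: ######.##.###.
iteration 2: #####.##.###..
iteration 3: ####.##.###..#
iteration 4: ###.##.###..##
count of #: 10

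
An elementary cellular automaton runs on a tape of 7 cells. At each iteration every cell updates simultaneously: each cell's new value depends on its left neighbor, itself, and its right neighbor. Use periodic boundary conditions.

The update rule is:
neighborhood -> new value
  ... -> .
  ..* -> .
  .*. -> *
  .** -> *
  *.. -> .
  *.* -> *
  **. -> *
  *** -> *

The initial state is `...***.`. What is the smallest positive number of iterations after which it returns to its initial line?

...***.

1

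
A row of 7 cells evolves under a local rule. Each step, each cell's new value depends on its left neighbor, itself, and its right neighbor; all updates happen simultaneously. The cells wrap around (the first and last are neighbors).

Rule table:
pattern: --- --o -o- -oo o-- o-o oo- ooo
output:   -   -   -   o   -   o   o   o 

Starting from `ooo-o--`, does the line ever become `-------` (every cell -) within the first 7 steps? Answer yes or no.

no

oooo---
oooo---  (fixed point — unchanged through step 7)
step 7 is oooo---, still not uniform -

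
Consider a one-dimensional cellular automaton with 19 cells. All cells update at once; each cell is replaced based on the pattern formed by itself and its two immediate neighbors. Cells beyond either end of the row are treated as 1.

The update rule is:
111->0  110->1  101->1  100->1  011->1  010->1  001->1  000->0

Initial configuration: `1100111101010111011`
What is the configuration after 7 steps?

0111100111111101110
1100111100000111011
0111100110001101110
1100111111011111011
0111100001110001110
1100110011011011011
0111111111111111110

0111111111111111110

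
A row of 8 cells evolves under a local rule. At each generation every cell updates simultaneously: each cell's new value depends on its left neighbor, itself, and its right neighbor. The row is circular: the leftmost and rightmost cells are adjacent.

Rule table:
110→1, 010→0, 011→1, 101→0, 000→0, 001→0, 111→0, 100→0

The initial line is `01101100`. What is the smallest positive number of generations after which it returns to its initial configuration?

1

01101100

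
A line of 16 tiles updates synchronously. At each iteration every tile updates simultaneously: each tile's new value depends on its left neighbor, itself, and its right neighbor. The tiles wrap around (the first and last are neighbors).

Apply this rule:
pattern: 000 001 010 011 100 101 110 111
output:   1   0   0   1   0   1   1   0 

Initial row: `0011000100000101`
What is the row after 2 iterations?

iteration 1: 0011010001110010
iteration 2: 1011100101010000

1011100101010000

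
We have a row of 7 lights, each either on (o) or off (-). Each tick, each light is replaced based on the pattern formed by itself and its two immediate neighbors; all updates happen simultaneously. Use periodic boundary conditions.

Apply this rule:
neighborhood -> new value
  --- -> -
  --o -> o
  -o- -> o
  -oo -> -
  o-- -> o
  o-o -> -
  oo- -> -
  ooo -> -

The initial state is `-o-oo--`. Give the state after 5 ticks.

o-oo---

oo---o-
--o-oo-
-oo---o
---o-oo
o-oo---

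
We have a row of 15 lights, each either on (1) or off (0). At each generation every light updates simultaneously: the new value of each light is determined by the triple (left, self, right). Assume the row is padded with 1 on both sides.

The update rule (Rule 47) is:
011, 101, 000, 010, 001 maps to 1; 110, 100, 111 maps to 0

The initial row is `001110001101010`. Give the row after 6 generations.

generation 1: 011000111011111
generation 2: 110011100110000
generation 3: 000110001100111
generation 4: 011100111001100
generation 5: 110001100011001
generation 6: 000111001110011

000111001110011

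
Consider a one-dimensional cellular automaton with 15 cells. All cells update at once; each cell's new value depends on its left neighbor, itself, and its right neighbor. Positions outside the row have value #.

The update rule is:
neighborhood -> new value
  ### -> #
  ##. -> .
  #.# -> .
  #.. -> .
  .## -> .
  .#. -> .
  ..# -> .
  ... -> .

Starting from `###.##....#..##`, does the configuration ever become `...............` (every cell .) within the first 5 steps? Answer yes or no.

yes

##............#
#..............
...............
all cells are . at step 3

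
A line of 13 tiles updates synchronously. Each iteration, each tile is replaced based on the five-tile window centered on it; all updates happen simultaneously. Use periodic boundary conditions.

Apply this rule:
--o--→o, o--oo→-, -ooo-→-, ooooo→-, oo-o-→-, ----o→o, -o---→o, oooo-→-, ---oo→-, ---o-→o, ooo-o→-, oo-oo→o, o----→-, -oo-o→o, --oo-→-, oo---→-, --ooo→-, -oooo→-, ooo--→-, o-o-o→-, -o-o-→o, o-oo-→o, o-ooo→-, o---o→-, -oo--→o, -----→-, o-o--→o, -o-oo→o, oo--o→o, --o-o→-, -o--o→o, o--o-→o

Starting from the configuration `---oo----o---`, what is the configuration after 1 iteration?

-o--o--oooo--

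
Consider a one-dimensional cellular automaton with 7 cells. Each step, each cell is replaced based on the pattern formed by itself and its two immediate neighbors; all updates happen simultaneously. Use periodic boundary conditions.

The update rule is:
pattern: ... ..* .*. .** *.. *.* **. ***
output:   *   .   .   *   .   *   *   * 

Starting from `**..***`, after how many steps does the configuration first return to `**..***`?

1

**..***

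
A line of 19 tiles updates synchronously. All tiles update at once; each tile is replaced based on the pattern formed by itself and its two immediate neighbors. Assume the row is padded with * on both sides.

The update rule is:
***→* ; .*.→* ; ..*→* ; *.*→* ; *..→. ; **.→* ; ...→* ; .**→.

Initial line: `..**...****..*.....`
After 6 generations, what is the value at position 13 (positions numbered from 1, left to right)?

.

.*.*.**.***.**.****
*****.**.***.**.***
******.**.***.**.**
*******.**.***.**.*
********.**.***.**.
*********.**.***.**
position 13 holds .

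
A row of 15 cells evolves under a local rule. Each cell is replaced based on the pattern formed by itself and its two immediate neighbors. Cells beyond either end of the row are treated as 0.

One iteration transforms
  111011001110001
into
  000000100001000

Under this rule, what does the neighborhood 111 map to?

0

At position 1 the neighborhood is 111; the next row has 0 there.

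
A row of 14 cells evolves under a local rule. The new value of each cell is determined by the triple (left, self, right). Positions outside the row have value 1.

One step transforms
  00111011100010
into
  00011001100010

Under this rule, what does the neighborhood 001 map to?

At position 1 the neighborhood is 001; the next row has 0 there.

0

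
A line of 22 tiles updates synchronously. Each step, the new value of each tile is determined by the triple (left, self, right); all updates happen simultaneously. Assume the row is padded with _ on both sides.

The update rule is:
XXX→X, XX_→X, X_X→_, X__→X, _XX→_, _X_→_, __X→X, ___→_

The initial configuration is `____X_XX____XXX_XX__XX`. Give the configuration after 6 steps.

___X___XX__X_XX__XXX_X
__X_X_X_XXX___XXX_XX__
_X_______XXX_X_XX__XX_
X_X_____X_XX____XXX_XX
___X___X___XX__X_XX__X
__X_X_X_X_X_XXX___XXX_

__X_X_X_X_X_XXX___XXX_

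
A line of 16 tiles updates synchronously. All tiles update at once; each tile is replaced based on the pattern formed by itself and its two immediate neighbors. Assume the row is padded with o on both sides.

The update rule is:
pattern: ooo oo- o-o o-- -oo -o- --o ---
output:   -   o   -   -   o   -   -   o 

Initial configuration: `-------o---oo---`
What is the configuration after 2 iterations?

-o---o-o---oo---

-ooooo---o-oo-o-
-o---o-o---oo---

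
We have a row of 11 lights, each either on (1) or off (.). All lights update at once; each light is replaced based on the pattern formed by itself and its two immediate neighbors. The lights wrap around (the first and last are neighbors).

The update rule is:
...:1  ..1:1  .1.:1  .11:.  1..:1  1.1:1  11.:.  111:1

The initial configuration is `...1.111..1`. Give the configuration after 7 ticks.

111.1.1.1.1

11111.1.111
1111.111.11
111.1.1.1.1
11.1111111.
..1.11111.1
1111.111.11  (repeats tick 2; period 4)
tick 7: 111.1.1.1.1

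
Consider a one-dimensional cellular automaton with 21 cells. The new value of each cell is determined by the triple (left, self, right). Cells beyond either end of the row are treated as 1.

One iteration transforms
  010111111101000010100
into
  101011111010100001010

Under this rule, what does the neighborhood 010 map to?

0

At position 1 the neighborhood is 010; the next row has 0 there.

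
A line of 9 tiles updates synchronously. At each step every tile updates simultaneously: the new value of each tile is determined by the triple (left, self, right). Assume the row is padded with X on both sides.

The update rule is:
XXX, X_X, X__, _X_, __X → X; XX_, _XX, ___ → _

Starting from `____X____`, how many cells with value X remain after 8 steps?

5

X__XXX__X
_XX_X_XX_
X__XXX__X  (repeats step 1; period 2)
step 8: _XX_X_XX_
count of X: 5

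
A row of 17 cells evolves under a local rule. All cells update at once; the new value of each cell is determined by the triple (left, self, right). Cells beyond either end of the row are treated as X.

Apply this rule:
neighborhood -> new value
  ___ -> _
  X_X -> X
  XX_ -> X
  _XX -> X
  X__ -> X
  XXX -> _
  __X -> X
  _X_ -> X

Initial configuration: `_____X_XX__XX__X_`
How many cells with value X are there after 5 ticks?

8

X___XXXXXXXXXXXXX
XX_XX____________
_XXXXX__________X
XX___XX________XX
_XX_XXXX______XX_
count of X: 8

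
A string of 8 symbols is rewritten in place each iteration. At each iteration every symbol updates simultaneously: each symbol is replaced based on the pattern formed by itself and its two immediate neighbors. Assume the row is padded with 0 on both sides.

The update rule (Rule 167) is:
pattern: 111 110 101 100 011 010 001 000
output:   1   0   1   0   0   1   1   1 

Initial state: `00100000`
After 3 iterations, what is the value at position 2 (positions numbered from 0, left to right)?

1

11101111
01010110
11111000
position 2 holds 1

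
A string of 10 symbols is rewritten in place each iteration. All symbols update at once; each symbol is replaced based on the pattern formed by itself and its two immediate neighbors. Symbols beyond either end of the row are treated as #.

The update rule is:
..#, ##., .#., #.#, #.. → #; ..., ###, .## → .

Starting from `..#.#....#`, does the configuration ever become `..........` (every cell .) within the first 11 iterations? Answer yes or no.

no

######..#.
.....#####
#...#.....
##.###...#
.##..##.#.
#.###.####
##..##....
.###.##..#
#..##.###.
###.##..##
..##.###..
iteration 11 is ..##.###.., still not uniform .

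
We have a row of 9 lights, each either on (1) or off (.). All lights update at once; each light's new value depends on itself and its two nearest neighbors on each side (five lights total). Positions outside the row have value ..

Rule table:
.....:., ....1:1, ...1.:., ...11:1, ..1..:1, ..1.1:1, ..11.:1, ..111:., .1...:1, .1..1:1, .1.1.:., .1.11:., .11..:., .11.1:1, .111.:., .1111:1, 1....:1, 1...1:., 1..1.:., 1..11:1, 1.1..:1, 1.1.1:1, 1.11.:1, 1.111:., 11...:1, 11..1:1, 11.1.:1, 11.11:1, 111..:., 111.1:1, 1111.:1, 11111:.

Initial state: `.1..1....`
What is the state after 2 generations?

.11.111..
1111...11

1111...11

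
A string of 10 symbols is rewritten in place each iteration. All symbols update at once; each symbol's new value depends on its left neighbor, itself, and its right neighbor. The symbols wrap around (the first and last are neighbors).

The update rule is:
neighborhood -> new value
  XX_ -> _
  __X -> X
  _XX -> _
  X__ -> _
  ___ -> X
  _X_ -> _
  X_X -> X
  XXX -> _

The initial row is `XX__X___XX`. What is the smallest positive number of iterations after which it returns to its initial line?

20

iteration 1: ___X__XX__
iteration 2: XXX__X___X
iteration 3: ____X__XX_
iteration 4: XXXX__X___
iteration 5: _____X__XX
iteration 6: _XXXX__X__
iteration 7: X_____X__X
iteration 8: __XXXX__X_
iteration 9: XX_____X__
iteration 10: ___XXXX__X
iteration 11: _XX_____X_
iteration 12: X___XXXX__
iteration 13: __XX_____X
iteration 14: _X___XXXX_
iteration 15: X__XX_____
iteration 16: __X___XXXX
iteration 17: _X__XX____
iteration 18: X__X___XXX
iteration 19: __X__XX___
iteration 20: XX__X___XX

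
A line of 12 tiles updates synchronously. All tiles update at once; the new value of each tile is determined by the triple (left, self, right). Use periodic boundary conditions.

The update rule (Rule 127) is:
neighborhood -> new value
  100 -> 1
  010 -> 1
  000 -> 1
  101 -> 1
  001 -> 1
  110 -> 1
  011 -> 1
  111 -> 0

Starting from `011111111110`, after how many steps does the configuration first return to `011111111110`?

110000000011
011111111110

2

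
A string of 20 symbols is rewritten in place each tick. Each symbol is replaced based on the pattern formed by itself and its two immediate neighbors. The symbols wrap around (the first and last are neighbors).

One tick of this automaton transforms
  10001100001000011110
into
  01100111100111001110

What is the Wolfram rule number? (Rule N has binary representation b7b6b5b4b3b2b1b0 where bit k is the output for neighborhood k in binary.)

209

position 16: 111 → 1  (bit 7 = 1)
position 5: 110 → 1  (bit 6 = 1)
position 19: 101 → 0  (bit 5 = 0)
position 1: 100 → 1  (bit 4 = 1)
position 4: 011 → 0  (bit 3 = 0)
position 0: 010 → 0  (bit 2 = 0)
position 3: 001 → 0  (bit 1 = 0)
position 2: 000 → 1  (bit 0 = 1)
bits b7..b0 = 11010001 = 209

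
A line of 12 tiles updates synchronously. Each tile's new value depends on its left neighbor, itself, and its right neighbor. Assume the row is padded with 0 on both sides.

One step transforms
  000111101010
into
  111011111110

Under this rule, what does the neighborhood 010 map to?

1

At position 8 the neighborhood is 010; the next row has 1 there.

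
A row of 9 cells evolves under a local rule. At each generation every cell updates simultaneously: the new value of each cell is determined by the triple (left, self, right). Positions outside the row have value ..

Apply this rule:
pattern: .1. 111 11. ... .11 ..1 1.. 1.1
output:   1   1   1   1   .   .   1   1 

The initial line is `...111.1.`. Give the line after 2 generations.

.11..1111

11..11111
.11..1111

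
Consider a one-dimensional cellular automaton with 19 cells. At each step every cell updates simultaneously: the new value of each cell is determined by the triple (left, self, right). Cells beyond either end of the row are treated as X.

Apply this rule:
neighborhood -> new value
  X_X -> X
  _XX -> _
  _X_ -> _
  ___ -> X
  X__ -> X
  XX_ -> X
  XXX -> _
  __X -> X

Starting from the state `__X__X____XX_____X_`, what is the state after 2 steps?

step 1: XX_XX_XXXX_XXXXXX_X
step 2: _XX_XX___XX_____XX_

_XX_XX___XX_____XX_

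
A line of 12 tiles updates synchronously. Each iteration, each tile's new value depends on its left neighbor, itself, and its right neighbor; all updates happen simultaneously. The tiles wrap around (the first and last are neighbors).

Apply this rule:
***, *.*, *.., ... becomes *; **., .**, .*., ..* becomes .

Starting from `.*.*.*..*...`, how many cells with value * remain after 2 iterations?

5

..*.*.*..***
*..*.*.*..*.
count of *: 5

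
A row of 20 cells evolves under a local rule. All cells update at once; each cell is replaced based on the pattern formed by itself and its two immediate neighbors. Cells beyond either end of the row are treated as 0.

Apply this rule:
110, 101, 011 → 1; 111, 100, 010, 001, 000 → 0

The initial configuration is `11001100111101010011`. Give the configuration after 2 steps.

step 1: 11001100100110100011
step 2: 11001100000111000011

11001100000111000011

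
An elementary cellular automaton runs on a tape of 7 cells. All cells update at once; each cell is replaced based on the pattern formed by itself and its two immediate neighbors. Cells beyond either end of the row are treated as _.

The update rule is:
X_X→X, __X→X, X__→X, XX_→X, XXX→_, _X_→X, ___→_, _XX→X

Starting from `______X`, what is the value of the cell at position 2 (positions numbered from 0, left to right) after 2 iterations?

_

_____XX
____XXX
position 2 holds _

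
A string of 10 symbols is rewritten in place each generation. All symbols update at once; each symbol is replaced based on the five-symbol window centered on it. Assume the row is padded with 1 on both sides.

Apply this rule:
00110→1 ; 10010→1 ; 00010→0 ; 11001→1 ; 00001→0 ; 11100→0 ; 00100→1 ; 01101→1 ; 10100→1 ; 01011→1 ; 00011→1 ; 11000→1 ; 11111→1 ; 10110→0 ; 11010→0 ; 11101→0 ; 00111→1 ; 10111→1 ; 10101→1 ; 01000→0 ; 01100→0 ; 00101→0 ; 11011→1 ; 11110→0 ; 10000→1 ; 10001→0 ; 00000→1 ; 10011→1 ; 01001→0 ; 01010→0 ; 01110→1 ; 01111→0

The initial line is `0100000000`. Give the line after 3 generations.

1110010110

0101111101
0111010011
1110010110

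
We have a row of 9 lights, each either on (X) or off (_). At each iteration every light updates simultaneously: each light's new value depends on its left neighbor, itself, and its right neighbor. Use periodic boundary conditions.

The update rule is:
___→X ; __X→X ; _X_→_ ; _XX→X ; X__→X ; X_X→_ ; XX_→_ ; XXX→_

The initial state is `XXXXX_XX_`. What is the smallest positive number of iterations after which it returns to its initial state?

X_____X__
_XXXXX_XX
_X_____X_
X_XXXXX_X
__X_____X
XX_XXXXX_
X__X_____
_XX_XXXXX
_X__X____
X_XX_XXXX
__X__X___
XX_XX_XXX
___X__X__
XXX_XX_XX
____X__X_
XXXX_XX_X
_____X__X
XXXXX_XX_

18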